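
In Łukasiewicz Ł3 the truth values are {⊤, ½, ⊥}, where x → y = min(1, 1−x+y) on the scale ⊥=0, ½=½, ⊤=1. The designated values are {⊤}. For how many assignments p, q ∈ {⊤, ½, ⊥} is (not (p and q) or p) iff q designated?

3

Designated under: (p=⊤, q=⊤); (p=½, q=½); (p=⊥, q=⊤).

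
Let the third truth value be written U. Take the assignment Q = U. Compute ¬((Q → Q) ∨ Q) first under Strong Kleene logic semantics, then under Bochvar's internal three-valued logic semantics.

U; U

In Strong Kleene logic: Q → Q = U → U = U
(Q → Q) ∨ Q = U ∨ U = U
¬((Q → Q) ∨ Q) = ¬U = U
In Bochvar's internal three-valued logic: Q → Q = U → U = U  [any arg is the third value ⇒ result is the third value]
(Q → Q) ∨ Q = U ∨ U = U
¬((Q → Q) ∨ Q) = ¬U = U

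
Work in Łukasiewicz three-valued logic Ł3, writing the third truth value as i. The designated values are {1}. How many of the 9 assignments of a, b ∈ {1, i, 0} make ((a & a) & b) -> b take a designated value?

9

Of the 9 assignments, 9 give a value in {1}.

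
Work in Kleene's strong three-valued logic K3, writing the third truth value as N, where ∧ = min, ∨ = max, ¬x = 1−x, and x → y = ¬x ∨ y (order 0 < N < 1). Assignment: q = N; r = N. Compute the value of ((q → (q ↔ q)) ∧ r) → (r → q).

N

q ↔ q = N ↔ N = N
q → (q ↔ q) = N → N = N  [¬N ∨ N]
(q → (q ↔ q)) ∧ r = N ∧ N = N
r → q = N → N = N
((q → (q ↔ q)) ∧ r) → (r → q) = N → N = N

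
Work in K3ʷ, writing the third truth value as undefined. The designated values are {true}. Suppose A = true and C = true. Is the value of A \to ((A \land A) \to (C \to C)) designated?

A \land A = true \land true = true
C \to C = true \to true = true
(A \land A) \to (C \to C) = true \to true = true
A \to ((A \land A) \to (C \to C)) = true \to true = true
true ∈ {true}.

Yes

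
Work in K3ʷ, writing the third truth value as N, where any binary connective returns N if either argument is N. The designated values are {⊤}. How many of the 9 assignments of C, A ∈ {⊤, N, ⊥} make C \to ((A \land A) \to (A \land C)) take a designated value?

Designated under: (C=⊤, A=⊤); (C=⊤, A=⊥); (C=⊥, A=⊤); (C=⊥, A=⊥).

4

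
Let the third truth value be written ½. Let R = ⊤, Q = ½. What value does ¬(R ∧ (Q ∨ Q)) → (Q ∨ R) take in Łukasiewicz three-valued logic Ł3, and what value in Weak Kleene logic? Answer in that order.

In Łukasiewicz three-valued logic Ł3: Q ∨ Q = ½ ∨ ½ = ½
R ∧ (Q ∨ Q) = ⊤ ∧ ½ = ½
¬(R ∧ (Q ∨ Q)) = ¬½ = ½
Q ∨ R = ½ ∨ ⊤ = ⊤
¬(R ∧ (Q ∨ Q)) → (Q ∨ R) = ½ → ⊤ = ⊤  [min(1, 1−½+1)]
In Weak Kleene logic: Q ∨ Q = ½ ∨ ½ = ½
R ∧ (Q ∨ Q) = ⊤ ∧ ½ = ½
¬(R ∧ (Q ∨ Q)) = ¬½ = ½
Q ∨ R = ½ ∨ ⊤ = ½
¬(R ∧ (Q ∨ Q)) → (Q ∨ R) = ½ → ½ = ½  [any arg is the third value ⇒ result is the third value]
They differ because Łukasiewicz three-valued logic Ł3 and Weak Kleene logic treat ½ differently under the binary connectives.

⊤; ½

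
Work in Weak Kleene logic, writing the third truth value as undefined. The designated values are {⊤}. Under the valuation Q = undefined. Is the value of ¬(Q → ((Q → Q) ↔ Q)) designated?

Q → Q = undefined → undefined = undefined  [any arg is the third value ⇒ result is the third value]
(Q → Q) ↔ Q = undefined ↔ undefined = undefined
Q → ((Q → Q) ↔ Q) = undefined → undefined = undefined
¬(Q → ((Q → Q) ↔ Q)) = ¬undefined = undefined
undefined ∉ {⊤}.

No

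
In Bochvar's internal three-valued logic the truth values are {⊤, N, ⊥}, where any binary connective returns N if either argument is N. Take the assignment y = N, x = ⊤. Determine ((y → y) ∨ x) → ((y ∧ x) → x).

y → y = N → N = N  [any arg is the third value ⇒ result is the third value]
(y → y) ∨ x = N ∨ ⊤ = N
y ∧ x = N ∧ ⊤ = N
(y ∧ x) → x = N → ⊤ = N
((y → y) ∨ x) → ((y ∧ x) → x) = N → N = N

N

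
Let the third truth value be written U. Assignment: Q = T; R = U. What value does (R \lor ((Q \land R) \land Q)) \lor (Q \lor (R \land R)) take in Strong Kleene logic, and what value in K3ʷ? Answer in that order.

In Strong Kleene logic: Q \land R = T \land U = U
(Q \land R) \land Q = U \land T = U
R \lor ((Q \land R) \land Q) = U \lor U = U
R \land R = U \land U = U
Q \lor (R \land R) = T \lor U = T
(R \lor ((Q \land R) \land Q)) \lor (Q \lor (R \land R)) = U \lor T = T
In K3ʷ: Q \land R = T \land U = U
(Q \land R) \land Q = U \land T = U
R \lor ((Q \land R) \land Q) = U \lor U = U
R \land R = U \land U = U
Q \lor (R \land R) = T \lor U = U
(R \lor ((Q \land R) \land Q)) \lor (Q \lor (R \land R)) = U \lor U = U
They differ because Strong Kleene logic and K3ʷ treat U differently under the binary connectives.

T; U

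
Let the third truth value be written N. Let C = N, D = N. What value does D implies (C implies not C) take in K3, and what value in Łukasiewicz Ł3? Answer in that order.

In K3: not C = not N = N
C implies not C = N implies N = N  [not N or N]
D implies (C implies not C) = N implies N = N
In Łukasiewicz Ł3: not C = not N = N
C implies not C = N implies N = 1  [min(1, 1−½+½)]
D implies (C implies not C) = N implies 1 = 1
They differ because K3 and Łukasiewicz Ł3 treat N differently under implication.

N; 1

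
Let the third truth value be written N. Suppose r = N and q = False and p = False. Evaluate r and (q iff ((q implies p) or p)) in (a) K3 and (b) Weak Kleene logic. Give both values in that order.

False; N

In K3: q implies p = False implies False = True
(q implies p) or p = True or False = True
q iff ((q implies p) or p) = False iff True = False
r and (q iff ((q implies p) or p)) = N and False = False
In Weak Kleene logic: q implies p = False implies False = True
(q implies p) or p = True or False = True
q iff ((q implies p) or p) = False iff True = False
r and (q iff ((q implies p) or p)) = N and False = N
They differ because K3 and Weak Kleene logic treat N differently under the binary connectives.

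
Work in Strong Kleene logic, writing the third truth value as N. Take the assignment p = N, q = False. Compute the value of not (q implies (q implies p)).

False

q implies p = False implies N = True  [not False or N]
q implies (q implies p) = False implies True = True
not (q implies (q implies p)) = not True = False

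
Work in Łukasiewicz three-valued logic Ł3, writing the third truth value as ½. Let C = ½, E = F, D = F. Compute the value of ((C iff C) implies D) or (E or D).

C iff C = ½ iff ½ = T  [1 − |½−½|]
(C iff C) implies D = T implies F = F
E or D = F or F = F
((C iff C) implies D) or (E or D) = F or F = F

F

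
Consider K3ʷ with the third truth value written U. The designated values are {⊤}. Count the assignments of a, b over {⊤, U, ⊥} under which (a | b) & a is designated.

Designated under: (a=⊤, b=⊤); (a=⊤, b=⊥).

2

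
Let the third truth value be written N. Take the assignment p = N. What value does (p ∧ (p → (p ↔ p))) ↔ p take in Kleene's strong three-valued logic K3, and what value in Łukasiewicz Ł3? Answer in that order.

N; T

In Kleene's strong three-valued logic K3: p ↔ p = N ↔ N = N
p → (p ↔ p) = N → N = N  [¬N ∨ N]
p ∧ (p → (p ↔ p)) = N ∧ N = N
(p ∧ (p → (p ↔ p))) ↔ p = N ↔ N = N
In Łukasiewicz Ł3: p ↔ p = N ↔ N = T  [1 − |½−½|]
p → (p ↔ p) = N → T = T
p ∧ (p → (p ↔ p)) = N ∧ T = N
(p ∧ (p → (p ↔ p))) ↔ p = N ↔ N = T
They differ because Kleene's strong three-valued logic K3 and Łukasiewicz Ł3 treat N differently under implication.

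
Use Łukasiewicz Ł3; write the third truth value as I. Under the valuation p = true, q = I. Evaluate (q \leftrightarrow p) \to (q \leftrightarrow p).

true

q \leftrightarrow p = I \leftrightarrow true = I  [1 − |½−1|]
q \leftrightarrow p = I \leftrightarrow true = I
(q \leftrightarrow p) \to (q \leftrightarrow p) = I \to I = true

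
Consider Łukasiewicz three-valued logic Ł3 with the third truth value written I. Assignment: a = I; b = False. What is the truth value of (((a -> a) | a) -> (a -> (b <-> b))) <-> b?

a -> a = I -> I = True  [min(1, 1−½+½)]
(a -> a) | a = True | I = True
b <-> b = False <-> False = True
a -> (b <-> b) = I -> True = True
((a -> a) | a) -> (a -> (b <-> b)) = True -> True = True
(((a -> a) | a) -> (a -> (b <-> b))) <-> b = True <-> False = False

False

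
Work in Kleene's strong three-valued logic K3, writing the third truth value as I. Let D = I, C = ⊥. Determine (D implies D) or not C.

⊤

D implies D = I implies I = I  [not I or I]
not C = not ⊥ = ⊤
(D implies D) or not C = I or ⊤ = ⊤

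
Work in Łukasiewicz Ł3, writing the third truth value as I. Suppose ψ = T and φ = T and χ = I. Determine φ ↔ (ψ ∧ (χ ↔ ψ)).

I

χ ↔ ψ = I ↔ T = I  [1 − |½−1|]
ψ ∧ (χ ↔ ψ) = T ∧ I = I
φ ↔ (ψ ∧ (χ ↔ ψ)) = T ↔ I = I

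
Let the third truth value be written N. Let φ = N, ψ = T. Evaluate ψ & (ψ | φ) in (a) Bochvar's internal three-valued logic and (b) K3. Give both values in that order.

N; T

In Bochvar's internal three-valued logic: ψ | φ = T | N = N
ψ & (ψ | φ) = T & N = N
In K3: ψ | φ = T | N = T
ψ & (ψ | φ) = T & T = T
They differ because Bochvar's internal three-valued logic and K3 treat N differently under the binary connectives.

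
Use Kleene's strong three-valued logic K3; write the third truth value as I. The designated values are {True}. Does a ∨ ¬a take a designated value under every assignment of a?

Countermodel: a=I gives I, which is not designated.

No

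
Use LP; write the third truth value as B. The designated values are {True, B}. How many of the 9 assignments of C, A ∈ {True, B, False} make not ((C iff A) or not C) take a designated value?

Of the 9 assignments, 5 give a value in {True, B}.

5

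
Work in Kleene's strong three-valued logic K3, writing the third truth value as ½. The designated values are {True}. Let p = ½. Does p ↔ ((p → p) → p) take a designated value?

p → p = ½ → ½ = ½  [¬½ ∨ ½]
(p → p) → p = ½ → ½ = ½
p ↔ ((p → p) → p) = ½ ↔ ½ = ½
½ ∉ {True}.

No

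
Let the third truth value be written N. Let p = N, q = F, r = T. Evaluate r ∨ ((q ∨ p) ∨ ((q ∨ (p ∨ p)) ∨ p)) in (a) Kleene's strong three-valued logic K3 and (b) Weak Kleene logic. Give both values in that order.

T; N

In Kleene's strong three-valued logic K3: q ∨ p = F ∨ N = N
p ∨ p = N ∨ N = N
q ∨ (p ∨ p) = F ∨ N = N
(q ∨ (p ∨ p)) ∨ p = N ∨ N = N
(q ∨ p) ∨ ((q ∨ (p ∨ p)) ∨ p) = N ∨ N = N
r ∨ ((q ∨ p) ∨ ((q ∨ (p ∨ p)) ∨ p)) = T ∨ N = T
In Weak Kleene logic: q ∨ p = F ∨ N = N
p ∨ p = N ∨ N = N
q ∨ (p ∨ p) = F ∨ N = N
(q ∨ (p ∨ p)) ∨ p = N ∨ N = N
(q ∨ p) ∨ ((q ∨ (p ∨ p)) ∨ p) = N ∨ N = N
r ∨ ((q ∨ p) ∨ ((q ∨ (p ∨ p)) ∨ p)) = T ∨ N = N
They differ because Kleene's strong three-valued logic K3 and Weak Kleene logic treat N differently under the binary connectives.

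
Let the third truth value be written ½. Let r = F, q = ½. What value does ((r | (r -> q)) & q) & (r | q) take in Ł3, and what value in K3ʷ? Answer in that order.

In Ł3: r -> q = F -> ½ = T  [min(1, 1−0+½)]
r | (r -> q) = F | T = T
(r | (r -> q)) & q = T & ½ = ½
r | q = F | ½ = ½
((r | (r -> q)) & q) & (r | q) = ½ & ½ = ½
In K3ʷ: r -> q = F -> ½ = ½
r | (r -> q) = F | ½ = ½
(r | (r -> q)) & q = ½ & ½ = ½
r | q = F | ½ = ½
((r | (r -> q)) & q) & (r | q) = ½ & ½ = ½

½; ½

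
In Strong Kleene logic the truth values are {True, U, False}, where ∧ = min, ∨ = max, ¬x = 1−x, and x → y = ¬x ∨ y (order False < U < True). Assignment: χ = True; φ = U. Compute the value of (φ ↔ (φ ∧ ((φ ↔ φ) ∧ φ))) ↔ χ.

U

φ ↔ φ = U ↔ U = U
(φ ↔ φ) ∧ φ = U ∧ U = U
φ ∧ ((φ ↔ φ) ∧ φ) = U ∧ U = U
φ ↔ (φ ∧ ((φ ↔ φ) ∧ φ)) = U ↔ U = U
(φ ↔ (φ ∧ ((φ ↔ φ) ∧ φ))) ↔ χ = U ↔ True = U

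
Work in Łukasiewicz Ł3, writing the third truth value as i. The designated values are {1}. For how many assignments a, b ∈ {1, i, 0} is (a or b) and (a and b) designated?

1

Designated under: (a=1, b=1).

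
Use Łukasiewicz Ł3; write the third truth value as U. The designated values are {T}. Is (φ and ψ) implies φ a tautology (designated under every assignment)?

Yes

Every assignment of φ, ψ over {T, U, F} gives a value in {T}.
In particular, with φ=U, ψ=U: (φ and ψ) implies φ = T.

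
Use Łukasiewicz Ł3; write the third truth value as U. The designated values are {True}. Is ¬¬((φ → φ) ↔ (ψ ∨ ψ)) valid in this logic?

Countermodel: φ=True, ψ=U gives U, which is not designated.

No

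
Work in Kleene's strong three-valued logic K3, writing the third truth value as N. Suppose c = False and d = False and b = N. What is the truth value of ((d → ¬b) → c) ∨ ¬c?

True

¬b = ¬N = N
d → ¬b = False → N = True
(d → ¬b) → c = True → False = False
¬c = ¬False = True
((d → ¬b) → c) ∨ ¬c = False ∨ True = True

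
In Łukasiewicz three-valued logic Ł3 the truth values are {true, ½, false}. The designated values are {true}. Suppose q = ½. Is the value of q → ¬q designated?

Yes

¬q = ¬½ = ½
q → ¬q = ½ → ½ = true  [min(1, 1−½+½)]
true ∈ {true}.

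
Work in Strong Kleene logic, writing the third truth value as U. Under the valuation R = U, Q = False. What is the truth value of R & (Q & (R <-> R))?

R <-> R = U <-> U = U
Q & (R <-> R) = False & U = False
R & (Q & (R <-> R)) = U & False = False

False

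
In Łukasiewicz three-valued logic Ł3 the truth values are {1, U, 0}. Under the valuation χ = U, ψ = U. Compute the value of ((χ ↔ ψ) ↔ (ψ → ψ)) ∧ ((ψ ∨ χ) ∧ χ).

χ ↔ ψ = U ↔ U = 1  [1 − |½−½|]
ψ → ψ = U → U = 1
(χ ↔ ψ) ↔ (ψ → ψ) = 1 ↔ 1 = 1
ψ ∨ χ = U ∨ U = U
(ψ ∨ χ) ∧ χ = U ∧ U = U
((χ ↔ ψ) ↔ (ψ → ψ)) ∧ ((ψ ∨ χ) ∧ χ) = 1 ∧ U = U

U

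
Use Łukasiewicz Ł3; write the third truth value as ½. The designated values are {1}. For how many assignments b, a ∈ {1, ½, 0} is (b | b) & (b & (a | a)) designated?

Designated under: (b=1, a=1).

1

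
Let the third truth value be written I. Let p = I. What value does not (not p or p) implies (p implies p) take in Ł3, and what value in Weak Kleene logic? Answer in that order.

T; I

In Ł3: not p = not I = I
not p or p = I or I = I
not (not p or p) = not I = I
p implies p = I implies I = T  [min(1, 1−½+½)]
not (not p or p) implies (p implies p) = I implies T = T
In Weak Kleene logic: not p = not I = I
not p or p = I or I = I
not (not p or p) = not I = I
p implies p = I implies I = I  [any arg is the third value ⇒ result is the third value]
not (not p or p) implies (p implies p) = I implies I = I
They differ because Ł3 and Weak Kleene logic treat I differently under the binary connectives.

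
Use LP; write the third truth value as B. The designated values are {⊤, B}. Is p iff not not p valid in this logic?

Yes

Every assignment of p over {⊤, B, ⊥} gives a value in {⊤, B}.
In particular, with p=B: p iff not not p = B.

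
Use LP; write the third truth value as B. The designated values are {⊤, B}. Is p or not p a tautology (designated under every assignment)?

Yes

Every assignment of p over {⊤, B, ⊥} gives a value in {⊤, B}.
In particular, with p=B: p or not p = B.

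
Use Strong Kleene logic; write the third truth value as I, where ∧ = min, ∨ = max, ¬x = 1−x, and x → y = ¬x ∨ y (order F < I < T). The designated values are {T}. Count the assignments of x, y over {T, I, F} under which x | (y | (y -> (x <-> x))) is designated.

8

Of the 9 assignments, 8 give a value in {T}.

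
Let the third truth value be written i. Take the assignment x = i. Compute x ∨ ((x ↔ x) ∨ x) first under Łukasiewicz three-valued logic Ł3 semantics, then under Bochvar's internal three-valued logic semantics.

True; i

In Łukasiewicz three-valued logic Ł3: x ↔ x = i ↔ i = True
(x ↔ x) ∨ x = True ∨ i = True
x ∨ ((x ↔ x) ∨ x) = i ∨ True = True
In Bochvar's internal three-valued logic: x ↔ x = i ↔ i = i
(x ↔ x) ∨ x = i ∨ i = i
x ∨ ((x ↔ x) ∨ x) = i ∨ i = i
They differ because Łukasiewicz three-valued logic Ł3 and Bochvar's internal three-valued logic treat i differently under the binary connectives.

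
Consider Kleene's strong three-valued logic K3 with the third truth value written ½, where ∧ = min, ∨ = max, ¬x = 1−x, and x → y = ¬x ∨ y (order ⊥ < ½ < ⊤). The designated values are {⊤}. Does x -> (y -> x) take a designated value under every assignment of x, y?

Countermodel: x=½, y=⊤ gives ½, which is not designated.

No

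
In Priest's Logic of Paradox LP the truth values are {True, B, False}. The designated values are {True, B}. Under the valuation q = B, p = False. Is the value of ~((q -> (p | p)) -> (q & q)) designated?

Yes

p | p = False | False = False
q -> (p | p) = B -> False = B  [~B | False]
q & q = B & B = B
(q -> (p | p)) -> (q & q) = B -> B = B
~((q -> (p | p)) -> (q & q)) = ~B = B
B ∈ {True, B}.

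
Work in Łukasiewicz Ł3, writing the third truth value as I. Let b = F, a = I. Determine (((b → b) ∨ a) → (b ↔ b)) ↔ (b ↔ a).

b → b = F → F = T
(b → b) ∨ a = T ∨ I = T
b ↔ b = F ↔ F = T
((b → b) ∨ a) → (b ↔ b) = T → T = T
b ↔ a = F ↔ I = I  [1 − |0−½|]
(((b → b) ∨ a) → (b ↔ b)) ↔ (b ↔ a) = T ↔ I = I

I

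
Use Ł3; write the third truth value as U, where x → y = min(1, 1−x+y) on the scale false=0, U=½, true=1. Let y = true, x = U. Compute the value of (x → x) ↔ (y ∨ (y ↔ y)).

true

x → x = U → U = true  [min(1, 1−½+½)]
y ↔ y = true ↔ true = true
y ∨ (y ↔ y) = true ∨ true = true
(x → x) ↔ (y ∨ (y ↔ y)) = true ↔ true = true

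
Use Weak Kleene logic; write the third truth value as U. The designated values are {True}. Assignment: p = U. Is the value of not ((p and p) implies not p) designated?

p and p = U and U = U
not p = not U = U
(p and p) implies not p = U implies U = U  [any arg is the third value ⇒ result is the third value]
not ((p and p) implies not p) = not U = U
U ∉ {True}.

No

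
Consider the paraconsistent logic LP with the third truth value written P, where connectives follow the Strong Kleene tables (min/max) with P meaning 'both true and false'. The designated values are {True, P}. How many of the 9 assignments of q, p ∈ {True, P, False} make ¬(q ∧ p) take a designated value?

8

Of the 9 assignments, 8 give a value in {True, P}.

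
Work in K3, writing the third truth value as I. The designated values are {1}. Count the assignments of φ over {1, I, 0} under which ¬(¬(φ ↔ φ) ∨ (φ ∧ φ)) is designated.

1

φ=1: 0 ·
φ=I: I ·
φ=0: 1 ✓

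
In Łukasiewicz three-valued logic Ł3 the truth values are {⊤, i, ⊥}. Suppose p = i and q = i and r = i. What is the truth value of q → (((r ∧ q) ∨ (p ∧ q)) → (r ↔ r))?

r ∧ q = i ∧ i = i
p ∧ q = i ∧ i = i
(r ∧ q) ∨ (p ∧ q) = i ∨ i = i
r ↔ r = i ↔ i = ⊤  [1 − |½−½|]
((r ∧ q) ∨ (p ∧ q)) → (r ↔ r) = i → ⊤ = ⊤
q → (((r ∧ q) ∨ (p ∧ q)) → (r ↔ r)) = i → ⊤ = ⊤

⊤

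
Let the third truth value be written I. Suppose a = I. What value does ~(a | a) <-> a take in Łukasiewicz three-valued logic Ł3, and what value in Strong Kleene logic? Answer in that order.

1; I

In Łukasiewicz three-valued logic Ł3: a | a = I | I = I
~(a | a) = ~I = I
~(a | a) <-> a = I <-> I = 1  [1 − |½−½|]
In Strong Kleene logic: a | a = I | I = I
~(a | a) = ~I = I
~(a | a) <-> a = I <-> I = I
They differ because Łukasiewicz three-valued logic Ł3 and Strong Kleene logic treat I differently under implication.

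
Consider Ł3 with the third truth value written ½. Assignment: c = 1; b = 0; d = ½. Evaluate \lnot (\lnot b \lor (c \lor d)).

0

\lnot b = \lnot 0 = 1
c \lor d = 1 \lor ½ = 1
\lnot b \lor (c \lor d) = 1 \lor 1 = 1
\lnot (\lnot b \lor (c \lor d)) = \lnot 1 = 0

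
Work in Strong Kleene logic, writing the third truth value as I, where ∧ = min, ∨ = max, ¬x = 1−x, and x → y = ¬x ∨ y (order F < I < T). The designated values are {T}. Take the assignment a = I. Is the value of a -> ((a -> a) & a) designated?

a -> a = I -> I = I  [~I | I]
(a -> a) & a = I & I = I
a -> ((a -> a) & a) = I -> I = I
I ∉ {T}.

No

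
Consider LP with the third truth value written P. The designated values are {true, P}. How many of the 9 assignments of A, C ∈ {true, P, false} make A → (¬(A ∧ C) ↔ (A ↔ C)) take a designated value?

7

Of the 9 assignments, 7 give a value in {true, P}.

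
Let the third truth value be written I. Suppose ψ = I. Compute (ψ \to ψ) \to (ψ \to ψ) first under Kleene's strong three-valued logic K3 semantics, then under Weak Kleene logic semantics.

I; I

In Kleene's strong three-valued logic K3: ψ \to ψ = I \to I = I  [\lnot I \lor I]
ψ \to ψ = I \to I = I
(ψ \to ψ) \to (ψ \to ψ) = I \to I = I
In Weak Kleene logic: ψ \to ψ = I \to I = I
ψ \to ψ = I \to I = I
(ψ \to ψ) \to (ψ \to ψ) = I \to I = I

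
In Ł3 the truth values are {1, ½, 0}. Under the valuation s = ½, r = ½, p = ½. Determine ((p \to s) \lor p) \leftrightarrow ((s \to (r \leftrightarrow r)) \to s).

½

p \to s = ½ \to ½ = 1  [min(1, 1−½+½)]
(p \to s) \lor p = 1 \lor ½ = 1
r \leftrightarrow r = ½ \leftrightarrow ½ = 1
s \to (r \leftrightarrow r) = ½ \to 1 = 1
(s \to (r \leftrightarrow r)) \to s = 1 \to ½ = ½
((p \to s) \lor p) \leftrightarrow ((s \to (r \leftrightarrow r)) \to s) = 1 \leftrightarrow ½ = ½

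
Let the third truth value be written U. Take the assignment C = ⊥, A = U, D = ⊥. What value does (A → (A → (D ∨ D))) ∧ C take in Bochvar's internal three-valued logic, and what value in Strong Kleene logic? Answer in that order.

U; ⊥

In Bochvar's internal three-valued logic: D ∨ D = ⊥ ∨ ⊥ = ⊥
A → (D ∨ D) = U → ⊥ = U  [any arg is the third value ⇒ result is the third value]
A → (A → (D ∨ D)) = U → U = U
(A → (A → (D ∨ D))) ∧ C = U ∧ ⊥ = U
In Strong Kleene logic: D ∨ D = ⊥ ∨ ⊥ = ⊥
A → (D ∨ D) = U → ⊥ = U
A → (A → (D ∨ D)) = U → U = U
(A → (A → (D ∨ D))) ∧ C = U ∧ ⊥ = ⊥
They differ because Bochvar's internal three-valued logic and Strong Kleene logic treat U differently under the binary connectives.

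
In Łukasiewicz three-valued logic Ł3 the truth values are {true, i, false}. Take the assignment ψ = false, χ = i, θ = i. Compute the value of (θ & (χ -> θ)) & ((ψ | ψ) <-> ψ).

i

χ -> θ = i -> i = true  [min(1, 1−½+½)]
θ & (χ -> θ) = i & true = i
ψ | ψ = false | false = false
(ψ | ψ) <-> ψ = false <-> false = true
(θ & (χ -> θ)) & ((ψ | ψ) <-> ψ) = i & true = i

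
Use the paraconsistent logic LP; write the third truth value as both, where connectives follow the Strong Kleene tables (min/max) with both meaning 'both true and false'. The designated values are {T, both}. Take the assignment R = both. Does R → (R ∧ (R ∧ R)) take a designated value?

Yes

R ∧ R = both ∧ both = both
R ∧ (R ∧ R) = both ∧ both = both
R → (R ∧ (R ∧ R)) = both → both = both
both ∈ {T, both}.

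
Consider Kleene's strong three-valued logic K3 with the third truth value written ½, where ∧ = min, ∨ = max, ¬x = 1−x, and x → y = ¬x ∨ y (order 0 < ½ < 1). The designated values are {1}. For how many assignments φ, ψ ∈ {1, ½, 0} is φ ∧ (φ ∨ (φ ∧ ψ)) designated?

Designated under: (φ=1, ψ=1); (φ=1, ψ=½); (φ=1, ψ=0).

3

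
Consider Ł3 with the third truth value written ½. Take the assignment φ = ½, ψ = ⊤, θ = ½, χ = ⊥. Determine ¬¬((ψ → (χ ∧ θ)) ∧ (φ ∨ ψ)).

⊥

χ ∧ θ = ⊥ ∧ ½ = ⊥
ψ → (χ ∧ θ) = ⊤ → ⊥ = ⊥
φ ∨ ψ = ½ ∨ ⊤ = ⊤
(ψ → (χ ∧ θ)) ∧ (φ ∨ ψ) = ⊥ ∧ ⊤ = ⊥
¬((ψ → (χ ∧ θ)) ∧ (φ ∨ ψ)) = ¬⊥ = ⊤
¬¬((ψ → (χ ∧ θ)) ∧ (φ ∨ ψ)) = ¬⊤ = ⊥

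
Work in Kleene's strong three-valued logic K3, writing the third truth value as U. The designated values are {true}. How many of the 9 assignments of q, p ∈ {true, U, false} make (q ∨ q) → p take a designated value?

5

Of the 9 assignments, 5 give a value in {true}.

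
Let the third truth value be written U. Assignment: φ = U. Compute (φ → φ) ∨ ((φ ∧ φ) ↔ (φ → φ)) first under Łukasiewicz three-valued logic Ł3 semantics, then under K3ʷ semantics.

True; U

In Łukasiewicz three-valued logic Ł3: φ → φ = U → U = True
φ ∧ φ = U ∧ U = U
φ → φ = U → U = True
(φ ∧ φ) ↔ (φ → φ) = U ↔ True = U
(φ → φ) ∨ ((φ ∧ φ) ↔ (φ → φ)) = True ∨ U = True
In K3ʷ: φ → φ = U → U = U
φ ∧ φ = U ∧ U = U
φ → φ = U → U = U
(φ ∧ φ) ↔ (φ → φ) = U ↔ U = U
(φ → φ) ∨ ((φ ∧ φ) ↔ (φ → φ)) = U ∨ U = U
They differ because Łukasiewicz three-valued logic Ł3 and K3ʷ treat U differently under the binary connectives.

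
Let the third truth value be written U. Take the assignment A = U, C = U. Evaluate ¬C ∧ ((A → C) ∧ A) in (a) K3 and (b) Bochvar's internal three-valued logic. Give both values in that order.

In K3: ¬C = ¬U = U
A → C = U → U = U  [¬U ∨ U]
(A → C) ∧ A = U ∧ U = U
¬C ∧ ((A → C) ∧ A) = U ∧ U = U
In Bochvar's internal three-valued logic: ¬C = ¬U = U
A → C = U → U = U
(A → C) ∧ A = U ∧ U = U
¬C ∧ ((A → C) ∧ A) = U ∧ U = U

U; U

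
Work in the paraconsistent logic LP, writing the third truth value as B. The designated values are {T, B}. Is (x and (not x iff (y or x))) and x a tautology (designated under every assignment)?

Countermodel: x=T, y=T gives F, which is not designated.

No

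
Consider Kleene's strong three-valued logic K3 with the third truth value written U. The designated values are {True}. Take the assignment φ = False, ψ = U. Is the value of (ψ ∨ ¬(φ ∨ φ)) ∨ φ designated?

Yes

φ ∨ φ = False ∨ False = False
¬(φ ∨ φ) = ¬False = True
ψ ∨ ¬(φ ∨ φ) = U ∨ True = True
(ψ ∨ ¬(φ ∨ φ)) ∨ φ = True ∨ False = True
True ∈ {True}.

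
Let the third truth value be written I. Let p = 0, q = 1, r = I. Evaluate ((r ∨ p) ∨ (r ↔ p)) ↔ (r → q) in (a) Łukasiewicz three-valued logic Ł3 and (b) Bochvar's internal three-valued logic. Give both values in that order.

I; I

In Łukasiewicz three-valued logic Ł3: r ∨ p = I ∨ 0 = I
r ↔ p = I ↔ 0 = I  [1 − |½−0|]
(r ∨ p) ∨ (r ↔ p) = I ∨ I = I
r → q = I → 1 = 1
((r ∨ p) ∨ (r ↔ p)) ↔ (r → q) = I ↔ 1 = I
In Bochvar's internal three-valued logic: r ∨ p = I ∨ 0 = I
r ↔ p = I ↔ 0 = I
(r ∨ p) ∨ (r ↔ p) = I ∨ I = I
r → q = I → 1 = I  [any arg is the third value ⇒ result is the third value]
((r ∨ p) ∨ (r ↔ p)) ↔ (r → q) = I ↔ I = I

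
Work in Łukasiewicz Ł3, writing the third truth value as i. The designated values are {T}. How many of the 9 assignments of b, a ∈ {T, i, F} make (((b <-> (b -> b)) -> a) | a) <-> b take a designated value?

2

Designated under: (b=T, a=T); (b=i, a=F).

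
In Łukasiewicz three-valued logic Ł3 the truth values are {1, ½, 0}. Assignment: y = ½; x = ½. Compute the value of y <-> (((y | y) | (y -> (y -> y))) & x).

1

y | y = ½ | ½ = ½
y -> y = ½ -> ½ = 1
y -> (y -> y) = ½ -> 1 = 1
(y | y) | (y -> (y -> y)) = ½ | 1 = 1
((y | y) | (y -> (y -> y))) & x = 1 & ½ = ½
y <-> (((y | y) | (y -> (y -> y))) & x) = ½ <-> ½ = 1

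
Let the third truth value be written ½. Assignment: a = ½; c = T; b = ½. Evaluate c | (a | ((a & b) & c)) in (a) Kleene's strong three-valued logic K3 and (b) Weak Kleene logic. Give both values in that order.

T; ½

In Kleene's strong three-valued logic K3: a & b = ½ & ½ = ½
(a & b) & c = ½ & T = ½
a | ((a & b) & c) = ½ | ½ = ½
c | (a | ((a & b) & c)) = T | ½ = T
In Weak Kleene logic: a & b = ½ & ½ = ½
(a & b) & c = ½ & T = ½
a | ((a & b) & c) = ½ | ½ = ½
c | (a | ((a & b) & c)) = T | ½ = ½
They differ because Kleene's strong three-valued logic K3 and Weak Kleene logic treat ½ differently under the binary connectives.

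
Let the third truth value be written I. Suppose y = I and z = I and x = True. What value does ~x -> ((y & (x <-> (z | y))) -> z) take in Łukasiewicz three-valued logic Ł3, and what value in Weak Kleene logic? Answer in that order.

True; I

In Łukasiewicz three-valued logic Ł3: ~x = ~True = False
z | y = I | I = I
x <-> (z | y) = True <-> I = I
y & (x <-> (z | y)) = I & I = I
(y & (x <-> (z | y))) -> z = I -> I = True
~x -> ((y & (x <-> (z | y))) -> z) = False -> True = True
In Weak Kleene logic: ~x = ~True = False
z | y = I | I = I
x <-> (z | y) = True <-> I = I
y & (x <-> (z | y)) = I & I = I
(y & (x <-> (z | y))) -> z = I -> I = I  [any arg is the third value ⇒ result is the third value]
~x -> ((y & (x <-> (z | y))) -> z) = False -> I = I
They differ because Łukasiewicz three-valued logic Ł3 and Weak Kleene logic treat I differently under the binary connectives.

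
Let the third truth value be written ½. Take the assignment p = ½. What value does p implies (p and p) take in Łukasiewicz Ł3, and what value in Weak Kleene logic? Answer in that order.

1; ½

In Łukasiewicz Ł3: p and p = ½ and ½ = ½
p implies (p and p) = ½ implies ½ = 1  [min(1, 1−½+½)]
In Weak Kleene logic: p and p = ½ and ½ = ½
p implies (p and p) = ½ implies ½ = ½  [any arg is the third value ⇒ result is the third value]
They differ because Łukasiewicz Ł3 and Weak Kleene logic treat ½ differently under the binary connectives.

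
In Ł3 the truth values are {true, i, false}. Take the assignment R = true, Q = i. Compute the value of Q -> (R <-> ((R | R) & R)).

true

R | R = true | true = true
(R | R) & R = true & true = true
R <-> ((R | R) & R) = true <-> true = true
Q -> (R <-> ((R | R) & R)) = i -> true = true  [min(1, 1−½+1)]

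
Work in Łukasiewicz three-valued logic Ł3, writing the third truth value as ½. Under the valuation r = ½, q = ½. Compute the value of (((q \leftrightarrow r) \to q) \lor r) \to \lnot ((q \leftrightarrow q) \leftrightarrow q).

q \leftrightarrow r = ½ \leftrightarrow ½ = T  [1 − |½−½|]
(q \leftrightarrow r) \to q = T \to ½ = ½
((q \leftrightarrow r) \to q) \lor r = ½ \lor ½ = ½
q \leftrightarrow q = ½ \leftrightarrow ½ = T
(q \leftrightarrow q) \leftrightarrow q = T \leftrightarrow ½ = ½
\lnot ((q \leftrightarrow q) \leftrightarrow q) = \lnot ½ = ½
(((q \leftrightarrow r) \to q) \lor r) \to \lnot ((q \leftrightarrow q) \leftrightarrow q) = ½ \to ½ = T

T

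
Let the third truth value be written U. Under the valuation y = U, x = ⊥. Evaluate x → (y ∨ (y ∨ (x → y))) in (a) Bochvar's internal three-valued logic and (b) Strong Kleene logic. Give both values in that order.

U; ⊤

In Bochvar's internal three-valued logic: x → y = ⊥ → U = U  [any arg is the third value ⇒ result is the third value]
y ∨ (x → y) = U ∨ U = U
y ∨ (y ∨ (x → y)) = U ∨ U = U
x → (y ∨ (y ∨ (x → y))) = ⊥ → U = U
In Strong Kleene logic: x → y = ⊥ → U = ⊤  [¬⊥ ∨ U]
y ∨ (x → y) = U ∨ ⊤ = ⊤
y ∨ (y ∨ (x → y)) = U ∨ ⊤ = ⊤
x → (y ∨ (y ∨ (x → y))) = ⊥ → ⊤ = ⊤
They differ because Bochvar's internal three-valued logic and Strong Kleene logic treat U differently under the binary connectives.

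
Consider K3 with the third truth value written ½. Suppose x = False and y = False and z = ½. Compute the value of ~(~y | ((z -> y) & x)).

~y = ~False = True
z -> y = ½ -> False = ½  [~½ | False]
(z -> y) & x = ½ & False = False
~y | ((z -> y) & x) = True | False = True
~(~y | ((z -> y) & x)) = ~True = False

False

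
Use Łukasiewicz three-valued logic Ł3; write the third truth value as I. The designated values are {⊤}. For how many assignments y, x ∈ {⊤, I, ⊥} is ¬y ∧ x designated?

Designated under: (y=⊥, x=⊤).

1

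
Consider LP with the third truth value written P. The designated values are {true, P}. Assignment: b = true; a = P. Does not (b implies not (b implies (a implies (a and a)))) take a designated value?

Yes

a and a = P and P = P
a implies (a and a) = P implies P = P  [not P or P]
b implies (a implies (a and a)) = true implies P = P
not (b implies (a implies (a and a))) = not P = P
b implies not (b implies (a implies (a and a))) = true implies P = P
not (b implies not (b implies (a implies (a and a)))) = not P = P
P ∈ {true, P}.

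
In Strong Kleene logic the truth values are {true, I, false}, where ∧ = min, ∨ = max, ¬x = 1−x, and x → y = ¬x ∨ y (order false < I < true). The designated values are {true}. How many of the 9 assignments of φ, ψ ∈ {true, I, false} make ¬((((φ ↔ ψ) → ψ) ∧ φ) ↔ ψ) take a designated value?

Designated under: (φ=true, ψ=false); (φ=false, ψ=true).

2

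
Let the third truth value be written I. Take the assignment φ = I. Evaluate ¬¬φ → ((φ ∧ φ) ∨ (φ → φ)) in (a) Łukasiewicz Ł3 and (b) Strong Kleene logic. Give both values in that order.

true; I

In Łukasiewicz Ł3: ¬φ = ¬I = I
¬¬φ = ¬I = I
φ ∧ φ = I ∧ I = I
φ → φ = I → I = true  [min(1, 1−½+½)]
(φ ∧ φ) ∨ (φ → φ) = I ∨ true = true
¬¬φ → ((φ ∧ φ) ∨ (φ → φ)) = I → true = true
In Strong Kleene logic: ¬φ = ¬I = I
¬¬φ = ¬I = I
φ ∧ φ = I ∧ I = I
φ → φ = I → I = I
(φ ∧ φ) ∨ (φ → φ) = I ∨ I = I
¬¬φ → ((φ ∧ φ) ∨ (φ → φ)) = I → I = I
They differ because Łukasiewicz Ł3 and Strong Kleene logic treat I differently under implication.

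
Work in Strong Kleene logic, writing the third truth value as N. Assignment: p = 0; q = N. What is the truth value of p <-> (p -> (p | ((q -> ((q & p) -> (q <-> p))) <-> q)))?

0

q & p = N & 0 = 0
q <-> p = N <-> 0 = N
(q & p) -> (q <-> p) = 0 -> N = 1  [~0 | N]
q -> ((q & p) -> (q <-> p)) = N -> 1 = 1
(q -> ((q & p) -> (q <-> p))) <-> q = 1 <-> N = N
p | ((q -> ((q & p) -> (q <-> p))) <-> q) = 0 | N = N
p -> (p | ((q -> ((q & p) -> (q <-> p))) <-> q)) = 0 -> N = 1
p <-> (p -> (p | ((q -> ((q & p) -> (q <-> p))) <-> q))) = 0 <-> 1 = 0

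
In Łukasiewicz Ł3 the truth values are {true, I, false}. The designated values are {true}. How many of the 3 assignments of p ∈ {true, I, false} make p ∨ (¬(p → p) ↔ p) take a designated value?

p=true: true ✓
p=I: I ·
p=false: true ✓

2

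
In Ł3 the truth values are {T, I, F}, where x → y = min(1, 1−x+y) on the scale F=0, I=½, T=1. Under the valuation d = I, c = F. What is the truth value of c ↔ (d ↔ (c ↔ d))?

F

c ↔ d = F ↔ I = I  [1 − |0−½|]
d ↔ (c ↔ d) = I ↔ I = T
c ↔ (d ↔ (c ↔ d)) = F ↔ T = F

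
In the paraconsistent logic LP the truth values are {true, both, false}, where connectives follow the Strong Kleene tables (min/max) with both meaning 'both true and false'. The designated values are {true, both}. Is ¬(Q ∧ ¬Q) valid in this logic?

Yes

Every assignment of Q over {true, both, false} gives a value in {true, both}.
In particular, with Q=both: ¬(Q ∧ ¬Q) = both.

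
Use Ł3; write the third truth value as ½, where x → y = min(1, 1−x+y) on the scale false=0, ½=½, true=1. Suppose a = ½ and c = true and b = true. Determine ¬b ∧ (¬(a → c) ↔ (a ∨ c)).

¬b = ¬true = false
a → c = ½ → true = true  [min(1, 1−½+1)]
¬(a → c) = ¬true = false
a ∨ c = ½ ∨ true = true
¬(a → c) ↔ (a ∨ c) = false ↔ true = false
¬b ∧ (¬(a → c) ↔ (a ∨ c)) = false ∧ false = false

false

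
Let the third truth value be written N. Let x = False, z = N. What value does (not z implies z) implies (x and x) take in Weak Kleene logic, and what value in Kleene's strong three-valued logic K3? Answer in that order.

In Weak Kleene logic: not z = not N = N
not z implies z = N implies N = N  [any arg is the third value ⇒ result is the third value]
x and x = False and False = False
(not z implies z) implies (x and x) = N implies False = N
In Kleene's strong three-valued logic K3: not z = not N = N
not z implies z = N implies N = N
x and x = False and False = False
(not z implies z) implies (x and x) = N implies False = N

N; N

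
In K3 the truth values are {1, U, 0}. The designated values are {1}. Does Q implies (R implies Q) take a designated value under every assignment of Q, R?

No

Countermodel: Q=U, R=1 gives U, which is not designated.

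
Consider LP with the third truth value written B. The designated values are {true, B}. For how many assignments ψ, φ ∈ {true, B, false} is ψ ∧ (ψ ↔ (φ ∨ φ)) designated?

5

Of the 9 assignments, 5 give a value in {true, B}.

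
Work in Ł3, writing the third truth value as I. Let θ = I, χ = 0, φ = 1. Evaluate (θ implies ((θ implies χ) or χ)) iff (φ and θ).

I

θ implies χ = I implies 0 = I
(θ implies χ) or χ = I or 0 = I
θ implies ((θ implies χ) or χ) = I implies I = 1
φ and θ = 1 and I = I
(θ implies ((θ implies χ) or χ)) iff (φ and θ) = 1 iff I = I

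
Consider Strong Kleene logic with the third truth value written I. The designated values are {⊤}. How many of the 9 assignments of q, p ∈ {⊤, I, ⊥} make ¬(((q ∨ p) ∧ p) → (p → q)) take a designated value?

1

Designated under: (q=⊥, p=⊤).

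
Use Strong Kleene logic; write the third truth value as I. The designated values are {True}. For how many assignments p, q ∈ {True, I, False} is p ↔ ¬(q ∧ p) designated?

1

Designated under: (p=True, q=False).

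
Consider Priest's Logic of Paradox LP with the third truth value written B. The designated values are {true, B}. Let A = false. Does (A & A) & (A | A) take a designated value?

No

A & A = false & false = false
A | A = false | false = false
(A & A) & (A | A) = false & false = false
false ∉ {true, B}.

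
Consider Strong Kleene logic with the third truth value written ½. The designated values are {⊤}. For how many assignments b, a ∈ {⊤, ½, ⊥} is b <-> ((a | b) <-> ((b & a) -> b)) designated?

4

Designated under: (b=⊤, a=⊤); (b=⊤, a=½); (b=⊤, a=⊥); (b=⊥, a=⊥).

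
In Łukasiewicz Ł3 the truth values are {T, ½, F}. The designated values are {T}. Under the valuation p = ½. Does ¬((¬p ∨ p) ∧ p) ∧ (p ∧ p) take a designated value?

¬p = ¬½ = ½
¬p ∨ p = ½ ∨ ½ = ½
(¬p ∨ p) ∧ p = ½ ∧ ½ = ½
¬((¬p ∨ p) ∧ p) = ¬½ = ½
p ∧ p = ½ ∧ ½ = ½
¬((¬p ∨ p) ∧ p) ∧ (p ∧ p) = ½ ∧ ½ = ½
½ ∉ {T}.

No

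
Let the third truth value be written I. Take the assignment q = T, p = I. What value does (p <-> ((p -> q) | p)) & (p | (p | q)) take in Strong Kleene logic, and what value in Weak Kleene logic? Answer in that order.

In Strong Kleene logic: p -> q = I -> T = T
(p -> q) | p = T | I = T
p <-> ((p -> q) | p) = I <-> T = I
p | q = I | T = T
p | (p | q) = I | T = T
(p <-> ((p -> q) | p)) & (p | (p | q)) = I & T = I
In Weak Kleene logic: p -> q = I -> T = I  [any arg is the third value ⇒ result is the third value]
(p -> q) | p = I | I = I
p <-> ((p -> q) | p) = I <-> I = I
p | q = I | T = I
p | (p | q) = I | I = I
(p <-> ((p -> q) | p)) & (p | (p | q)) = I & I = I

I; I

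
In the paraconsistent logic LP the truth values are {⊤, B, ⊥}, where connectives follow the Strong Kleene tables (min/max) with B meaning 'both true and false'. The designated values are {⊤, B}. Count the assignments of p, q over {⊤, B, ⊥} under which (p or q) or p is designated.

Of the 9 assignments, 8 give a value in {⊤, B}.

8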